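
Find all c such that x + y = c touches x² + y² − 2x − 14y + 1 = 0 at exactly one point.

For a tangent, require d(centre, line) = r = 7.
|1·1 + 1·7 − c| / √2 = 7
|c − (8)| = 7√2.

c = 8 ± 7√2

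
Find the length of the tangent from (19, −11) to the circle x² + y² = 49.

With centre O = (0, 0), |OP|² = 482 and r² = 49.
The tangent meets the radius at right angles, so tangent² = |PO|² − r² = 482 − 49 = 433.

√433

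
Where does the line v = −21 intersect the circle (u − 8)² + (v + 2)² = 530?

(−5, −21) and (21, −21)

Express v = −21 and substitute into the circle:
u² − 16u − 105 = 0
u = 21 or u = −5, giving (21, −21) and (−5, −21).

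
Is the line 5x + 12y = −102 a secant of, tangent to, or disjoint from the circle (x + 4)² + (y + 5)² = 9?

secant

Substituting the line into the circle gives 169x² + 1572x + 2772 = 0.
Δ = 2471184 − 1873872 = 597312.
Two real roots: the line is a secant.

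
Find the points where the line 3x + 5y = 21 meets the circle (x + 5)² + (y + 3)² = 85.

Substitute y = (21 − 3x)/5:
34x² + 34x − 204 = 0  ⟹  x² + x − 6 = 0
x = 2 or x = −3, giving (2, 3) and (−3, 6).

(−3, 6) and (2, 3)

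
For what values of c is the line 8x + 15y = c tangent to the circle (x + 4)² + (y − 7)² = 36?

For a tangent, require d(centre, line) = r = 6.
|8·(−4) + 15·7 − c| / √289 = 6
|c − (73)| = 6·17, so c = 175 or c = −29.

c = −29 or c = 175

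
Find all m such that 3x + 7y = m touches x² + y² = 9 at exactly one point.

The line touches the circle iff its distance from (0, 0) is 3:
|3·0 + 7·0 − m| / √58 = 3
|m| = 3√58.

m = ±3√58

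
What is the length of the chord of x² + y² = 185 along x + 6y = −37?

4√37

Substitute y = (−37 − x)/6:
37x² + 74x − 5291 = 0  ⟹  x² + 2x − 143 = 0
x = 11 or x = −13, giving (11, −8) and (−13, −4).
Chord length = distance between (11, −8) and (−13, −4) = √592 = 4√37.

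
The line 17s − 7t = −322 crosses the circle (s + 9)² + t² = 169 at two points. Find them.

(−21, −5) and (−14, 12)

From the line, t = (322 + 17s)/7. Substituting:
338s² + 11830s + 99372 = 0  ⟹  s² + 35s + 294 = 0
s = −14 or s = −21, giving (−14, 12) and (−21, −5).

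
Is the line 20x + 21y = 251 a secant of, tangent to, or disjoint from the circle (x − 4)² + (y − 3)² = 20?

secant

Substituting the line into the circle gives 841x² − 11048x + 33580 = 0.
Δ = 122058304 − 112963120 = 9095184.
Two real roots: the line is a secant.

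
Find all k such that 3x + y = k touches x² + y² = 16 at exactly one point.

k = ±4√10

The line touches the circle iff its distance from (0, 0) is 4:
|3·0 + 1·0 − k| / √10 = 4
|k| = 4√10.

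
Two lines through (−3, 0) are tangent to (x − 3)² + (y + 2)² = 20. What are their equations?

Let a tangent through (−3, 0) have slope m. Its distance from (3, −2) must equal 2√5:
(6m − (−2))² = 20(m² + 1)
2m² + 3m − 2 = 0, so m = −2 or m = 1/2.
Through (−3, 0) these give 2x + y = −6 and x − 2y = −3.

2x + y = −6 and x − 2y = −3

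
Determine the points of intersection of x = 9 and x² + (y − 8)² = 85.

The line gives x = 9. Substituting into the circle:
y² − 16y + 60 = 0
y = 10 or y = 6, giving (9, 10) and (9, 6).

(9, 6) and (9, 10)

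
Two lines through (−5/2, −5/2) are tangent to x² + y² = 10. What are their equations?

3x + y = −10 and x + 3y = −10

Let a tangent through (−5/2, −5/2) have slope m. Its distance from (0, 0) must equal √10:
[m·(5/2) − (5/2)]² = 10(m² + 1)
3m² + 10m + 3 = 0, so m = −3 or m = −1/3.
With m = −3: 3x + y = −10. With m = −1/3: x + 3y = −10.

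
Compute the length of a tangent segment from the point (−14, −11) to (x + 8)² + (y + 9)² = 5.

Centre (−8, −9), r² = 5. |PO|² = (−6)² + (−2)² = 40.
Power of the point: PT² = |PO|² − r² = 35, so PT = √35.

√35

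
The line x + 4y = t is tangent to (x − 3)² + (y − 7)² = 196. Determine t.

t = 31 ± 14√17

For a tangent, require d(centre, line) = r = 14.
|1·3 + 4·7 − t| / √17 = 14
|t − (31)| = 14√17.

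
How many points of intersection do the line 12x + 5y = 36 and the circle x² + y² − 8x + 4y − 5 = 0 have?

2

Centre (4, −2), r² = 25. Distance² from centre to line = (2)²/169 = 4/169.
Since d² < r², the line cuts the circle twice.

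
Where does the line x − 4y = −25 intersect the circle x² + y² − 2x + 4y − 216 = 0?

(−13, 3) and (11, 9)

From the line, y = (25 + x)/4. Substituting:
17x² + 34x − 2431 = 0  ⟹  x² + 2x − 143 = 0
x = 11 or x = −13, giving (11, 9) and (−13, 3).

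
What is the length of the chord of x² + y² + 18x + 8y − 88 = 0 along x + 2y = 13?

2√5

The distance from (−9, −4) to the line is 30/√5, and r² = 185.
Chord = 2√(r² − d²) = 2·√(5) = 2√5.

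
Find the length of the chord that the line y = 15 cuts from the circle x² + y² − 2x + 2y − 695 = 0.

From the line, y = 15. Substituting:
x² − 2x − 440 = 0
x = 22 or x = −20, giving (22, 15) and (−20, 15).
Chord length = distance between (22, 15) and (−20, 15) = √1764 = 42.

42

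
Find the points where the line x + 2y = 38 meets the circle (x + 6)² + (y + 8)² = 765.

(0, 19) and (12, 13)

Substitute y = (38 − x)/2:
5x² − 60x = 0  ⟹  x² − 12x = 0
x = 12 or x = 0, giving (12, 13) and (0, 19).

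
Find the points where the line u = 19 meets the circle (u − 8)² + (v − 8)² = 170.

(19, 1) and (19, 15)

The line gives u = 19. Substituting into the circle:
v² − 16v + 15 = 0
v = 15 or v = 1, giving (19, 15) and (19, 1).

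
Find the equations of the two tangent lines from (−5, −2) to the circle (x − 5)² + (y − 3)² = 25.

Let a tangent through (−5, −2) have slope m. Its distance from (5, 3) must equal 5:
(10m − (5))² = 25(m² + 1)
3m² − 4m = 0, so m = 4/3 or m = 0.
Through (−5, −2) these give 4x − 3y = −14 and y = −2.

4x − 3y = −14 and y = −2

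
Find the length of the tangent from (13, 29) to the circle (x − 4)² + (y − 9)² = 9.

2√118

The centre is (4, 9) and r = 3. The square of the distance from P to the centre is 81 + 400 = 481.
The tangent meets the radius at right angles, so tangent² = |PO|² − r² = 481 − 9 = 472.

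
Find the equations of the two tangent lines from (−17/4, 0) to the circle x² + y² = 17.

A line y − (0) = m(x − (−17/4)) is tangent when its distance from (0, 0) is √17:
(17/4m − (0))² = 17(m² + 1)
m² − 16 = 0, so m = −4 or m = 4.
With m = −4: 4x + y = −17. With m = 4: 4x − y = −17.

4x + y = −17 and 4x − y = −17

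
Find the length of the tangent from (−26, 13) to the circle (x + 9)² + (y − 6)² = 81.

Centre (−9, 6), r² = 81. |PO|² = (−17)² + (7)² = 338.
By the tangent–radius right angle, tangent length = √(|PO|² − r²) = √257.

√257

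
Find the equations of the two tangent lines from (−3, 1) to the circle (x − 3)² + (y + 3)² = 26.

Write the tangent as mx − y + (1 − m·(−3)) = 0 and set its distance from the centre to √26:
[m·(6) − (−4)]² = 26(m² + 1)
5m² + 24m − 5 = 0, so m = −5 or m = 1/5.
Through (−3, 1) these give 5x + y = −14 and x − 5y = −8.

5x + y = −14 and x − 5y = −8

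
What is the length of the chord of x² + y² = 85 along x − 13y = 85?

Express y = (−85 + x)/13 and substitute into the circle:
170x² − 170x − 7140 = 0  ⟹  x² − x − 42 = 0
x = 7 or x = −6, giving (7, −6) and (−6, −7).
Chord length = distance between (7, −6) and (−6, −7) = √170 = √170.

√170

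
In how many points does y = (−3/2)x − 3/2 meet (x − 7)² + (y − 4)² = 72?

0

d² = (3·7 + 2·4 − (−3))²/13 = 1024/13; r² = 72.
Since d² > r², the line lies outside the circle.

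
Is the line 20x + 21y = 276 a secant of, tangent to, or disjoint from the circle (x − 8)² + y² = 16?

tangent

Substituting the line into the circle gives 841x² − 18096x + 97344 = 0.
Δ = 327465216 − 327465216 = 0.
A repeated root: the line is tangent.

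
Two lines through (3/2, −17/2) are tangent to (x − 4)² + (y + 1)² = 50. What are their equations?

A line y − (−17/2) = m(x − (3/2)) is tangent when its distance from (4, −1) is 5√2:
(5/2m − (15/2))² = 50(m² + 1)
7m² + 6m − 1 = 0, so m = −1 or m = 1/7.
With m = −1: x + y = −7. With m = 1/7: x − 7y = 61.

x + y = −7 and x − 7y = 61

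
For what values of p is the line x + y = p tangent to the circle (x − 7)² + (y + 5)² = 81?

p = 2 ± 9√2

Tangency holds when the distance from the centre (7, −5) to the line equals the radius 9:
|1·7 + 1·(−5) − p| / √2 = 9
|p − (2)| = 9√2.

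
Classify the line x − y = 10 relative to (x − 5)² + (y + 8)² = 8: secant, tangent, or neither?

d² = (1·5 − 1·(−8) − (10))²/2 = 9/2; r² = 8.
Since d² < r², the line cuts the circle twice.

secant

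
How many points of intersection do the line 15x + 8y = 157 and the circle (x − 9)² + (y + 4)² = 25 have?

2

Centre (9, −4), r² = 25. Distance² from centre to line = (−54)²/289 = 2916/289.
Since d² < r², the line cuts the circle twice.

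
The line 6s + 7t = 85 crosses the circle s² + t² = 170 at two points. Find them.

(−1, 13) and (13, 1)

Substitute t = (85 − 6s)/7:
85s² − 1020s − 1105 = 0  ⟹  s² − 12s − 13 = 0
s = 13 or s = −1, giving (13, 1) and (−1, 13).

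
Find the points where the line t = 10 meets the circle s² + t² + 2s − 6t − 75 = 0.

Express t = 10 and substitute into the circle:
s² + 2s − 35 = 0
s = 5 or s = −7, giving (5, 10) and (−7, 10).

(−7, 10) and (5, 10)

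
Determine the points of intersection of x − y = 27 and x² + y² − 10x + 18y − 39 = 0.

(6, −21) and (17, −10)

From the line, y = x − 27. Substituting:
2x² − 46x + 204 = 0  ⟹  x² − 23x + 102 = 0
x = 17 or x = 6, giving (17, −10) and (6, −21).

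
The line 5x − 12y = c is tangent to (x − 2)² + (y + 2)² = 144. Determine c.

Tangency holds when the distance from the centre (2, −2) to the line equals the radius 12:
|5·2 − 12·(−2) − c| / √169 = 12
|c − (34)| = 12·13, so c = 190 or c = −122.

c = −122 or c = 190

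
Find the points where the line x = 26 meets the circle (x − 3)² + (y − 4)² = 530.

(26, 3) and (26, 5)

The line gives x = 26. Substituting into the circle:
y² − 8y + 15 = 0
y = 5 or y = 3, giving (26, 5) and (26, 3).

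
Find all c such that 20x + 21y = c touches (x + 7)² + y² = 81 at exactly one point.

c = −401 or c = 121

Tangency holds when the distance from the centre (−7, 0) to the line equals the radius 9:
|20·(−7) + 21·0 − c| / √841 = 9
|c − (−140)| = 9·29, so c = 121 or c = −401.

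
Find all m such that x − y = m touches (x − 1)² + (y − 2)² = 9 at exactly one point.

m = −1 ± 3√2

The line touches the circle iff its distance from (1, 2) is 3:
|1·1 − 1·2 − m| / √2 = 3
|m − (−1)| = 3√2.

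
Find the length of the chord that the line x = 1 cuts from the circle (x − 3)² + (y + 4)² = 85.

18

The line gives x = 1. Substituting into the circle:
y² + 8y − 65 = 0
y = 5 or y = −13, giving (1, 5) and (1, −13).
Chord length = distance between (1, 5) and (1, −13) = √324 = 18.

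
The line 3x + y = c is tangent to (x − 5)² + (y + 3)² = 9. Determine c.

The line touches the circle iff its distance from (5, −3) is 3:
|3·5 + 1·(−3) − c| / √10 = 3
|c − (12)| = 3√10.

c = 12 ± 3√10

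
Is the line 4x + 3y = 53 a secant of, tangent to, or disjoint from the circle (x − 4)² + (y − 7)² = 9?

disjoint

d² = (4·4 + 3·7 − (53))²/25 = 256/25; r² = 9.
Since d² > r², the line lies outside the circle.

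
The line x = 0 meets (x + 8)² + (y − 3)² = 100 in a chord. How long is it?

12

The line gives x = 0. Substituting into the circle:
y² − 6y − 27 = 0
y = 9 or y = −3, giving (0, 9) and (0, −3).
|(0, 9) − (0, −3)| = √((0)² + (12)²) = 12.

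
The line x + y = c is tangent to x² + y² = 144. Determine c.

c = ±12√2

For a tangent, require d(centre, line) = r = 12.
|1·0 + 1·0 − c| / √2 = 12
|c| = 12√2.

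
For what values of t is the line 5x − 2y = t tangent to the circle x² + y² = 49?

t = ±7√29

Tangency holds when the distance from the centre (0, 0) to the line equals the radius 7:
|5·0 − 2·0 − t| / √29 = 7
|t| = 7√29.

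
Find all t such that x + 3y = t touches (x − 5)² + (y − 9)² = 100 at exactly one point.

t = 32 ± 10√10

Tangency holds when the distance from the centre (5, 9) to the line equals the radius 10:
|1·5 + 3·9 − t| / √10 = 10
|t − (32)| = 10√10.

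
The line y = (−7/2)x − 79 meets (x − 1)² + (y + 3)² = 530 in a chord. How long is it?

2√53

Centre (1, −3), r² = 530. Perpendicular distance d from centre to line = |159| / √53 = 159/√53.
Half the chord is √(r² − d²) = √(53), so the full chord is 2√53.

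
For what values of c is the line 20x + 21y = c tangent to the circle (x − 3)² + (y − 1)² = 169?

The line touches the circle iff its distance from (3, 1) is 13:
|20·3 + 21·1 − c| / √841 = 13
|c − (81)| = 13·29, so c = 458 or c = −296.

c = −296 or c = 458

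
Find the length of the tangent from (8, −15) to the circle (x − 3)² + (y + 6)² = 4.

The centre is (3, −6) and r = 2. The square of the distance from P to the centre is 25 + 81 = 106.
By the tangent–radius right angle, tangent length = √(|PO|² − r²) = √102.

√102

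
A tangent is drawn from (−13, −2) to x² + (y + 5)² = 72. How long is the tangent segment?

√106

With centre O = (0, −5), |OP|² = 178 and r² = 72.
The tangent meets the radius at right angles, so tangent² = |PO|² − r² = 178 − 72 = 106.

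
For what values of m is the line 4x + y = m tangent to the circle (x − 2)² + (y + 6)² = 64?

m = 2 ± 8√17

The line touches the circle iff its distance from (2, −6) is 8:
|4·2 + 1·(−6) − m| / √17 = 8
|m − (2)| = 8√17.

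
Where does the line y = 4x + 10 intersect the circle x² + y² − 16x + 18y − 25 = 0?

(−5, −10) and (−3, −2)

Substitute y = 4x + 10:
17x² + 136x + 255 = 0  ⟹  x² + 8x + 15 = 0
x = −3 or x = −5, giving (−3, −2) and (−5, −10).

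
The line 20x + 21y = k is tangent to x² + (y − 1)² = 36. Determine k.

k = −153 or k = 195

For a tangent, require d(centre, line) = r = 6.
|20·0 + 21·1 − k| / √841 = 6
|k − (21)| = 6·29, so k = 195 or k = −153.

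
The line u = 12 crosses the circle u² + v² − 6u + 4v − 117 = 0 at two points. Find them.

The line gives u = 12. Substituting into the circle:
v² + 4v − 45 = 0
v = 5 or v = −9, giving (12, 5) and (12, −9).

(12, −9) and (12, 5)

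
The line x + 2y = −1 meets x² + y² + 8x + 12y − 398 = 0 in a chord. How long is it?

The distance from (−4, −6) to the line is 15/√5, and r² = 450.
Half the chord is √(r² − d²) = √(405), so the full chord is 18√5.

18√5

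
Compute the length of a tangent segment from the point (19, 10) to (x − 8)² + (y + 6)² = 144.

√233

The centre is (8, −6) and r = 12. The square of the distance from P to the centre is 121 + 256 = 377.
The tangent meets the radius at right angles, so tangent² = |PO|² − r² = 377 − 144 = 233.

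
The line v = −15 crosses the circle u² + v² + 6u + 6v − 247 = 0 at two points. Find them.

Substitute v = −15:
u² + 6u − 112 = 0
u = 8 or u = −14, giving (8, −15) and (−14, −15).

(−14, −15) and (8, −15)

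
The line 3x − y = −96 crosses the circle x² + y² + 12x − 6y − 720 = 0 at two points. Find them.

(−33, −3) and (−24, 24)

Substitute y = 3x + 96:
10x² + 570x + 7920 = 0  ⟹  x² + 57x + 792 = 0
x = −24 or x = −33, giving (−24, 24) and (−33, −3).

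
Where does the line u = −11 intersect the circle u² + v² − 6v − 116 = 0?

(−11, 1) and (−11, 5)

The line gives u = −11. Substituting into the circle:
v² − 6v + 5 = 0
v = 5 or v = 1, giving (−11, 5) and (−11, 1).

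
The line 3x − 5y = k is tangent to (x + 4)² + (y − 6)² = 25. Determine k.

k = −42 ± 5√34

The line touches the circle iff its distance from (−4, 6) is 5:
|3·(−4) − 5·6 − k| / √34 = 5
|k − (−42)| = 5√34.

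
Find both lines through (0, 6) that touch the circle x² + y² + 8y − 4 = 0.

2x + y = 6 and 2x − y = −6

A line y − (6) = m(x − (0)) is tangent when its distance from (0, −4) is 2√5:
(0m − (−10))² = 20(m² + 1)
m² − 4 = 0, so m = −2 or m = 2.
Through (0, 6) these give 2x + y = 6 and 2x − y = −6.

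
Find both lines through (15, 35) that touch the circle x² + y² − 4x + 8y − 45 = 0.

8x − y = 85 and 7x − 4y = −35

Let a tangent through (15, 35) have slope m. Its distance from (2, −4) must equal √65:
[m·(−13) − (−39)]² = 65(m² + 1)
4m² − 39m + 56 = 0, so m = 8 or m = 7/4.
With m = 8: 8x − y = 85. With m = 7/4: 7x − 4y = −35.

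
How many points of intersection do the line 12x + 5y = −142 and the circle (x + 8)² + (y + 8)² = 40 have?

2

d² = (12·(−8) + 5·(−8) − (−142))²/169 = 36/169; r² = 40.
Since d² < r², the line cuts the circle twice.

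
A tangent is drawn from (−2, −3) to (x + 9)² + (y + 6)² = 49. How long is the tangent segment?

The centre is (−9, −6) and r = 7. The square of the distance from P to the centre is 49 + 9 = 58.
By the tangent–radius right angle, tangent length = √(|PO|² − r²) = √9 = 3.

3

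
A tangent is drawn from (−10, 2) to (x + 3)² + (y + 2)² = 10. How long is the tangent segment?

√55

Centre (−3, −2), r² = 10. |PO|² = (−7)² + (4)² = 65.
The tangent meets the radius at right angles, so tangent² = |PO|² − r² = 65 − 10 = 55.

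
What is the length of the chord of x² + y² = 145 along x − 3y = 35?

3√10

The distance from (0, 0) to the line is 35/√10, and r² = 145.
Chord = 2√(r² − d²) = 2·√(45/2) = 3√10.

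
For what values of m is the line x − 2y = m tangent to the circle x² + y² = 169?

m = ±13√5

For a tangent, require d(centre, line) = r = 13.
|1·0 − 2·0 − m| / √5 = 13
|m| = 13√5.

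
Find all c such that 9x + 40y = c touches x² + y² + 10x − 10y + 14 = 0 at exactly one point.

c = −91 or c = 401

Tangency holds when the distance from the centre (−5, 5) to the line equals the radius 6:
|9·(−5) + 40·5 − c| / √1681 = 6
|c − (155)| = 6·41, so c = 401 or c = −91.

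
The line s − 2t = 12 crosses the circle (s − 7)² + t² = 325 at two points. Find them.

(−8, −10) and (24, 6)

From the line, t = (−12 + s)/2. Substituting:
5s² − 80s − 960 = 0  ⟹  s² − 16s − 192 = 0
s = 24 or s = −8, giving (24, 6) and (−8, −10).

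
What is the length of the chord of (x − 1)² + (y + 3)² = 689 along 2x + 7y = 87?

From the line, y = (87 − 2x)/7. Substituting:
53x² − 530x − 22048 = 0  ⟹  x² − 10x − 416 = 0
x = 26 or x = −16, giving (26, 5) and (−16, 17).
|(26, 5) − (−16, 17)| = √((42)² + (−12)²) = 6√53.

6√53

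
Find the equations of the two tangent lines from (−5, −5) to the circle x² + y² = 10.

A line y − (−5) = m(x − (−5)) is tangent when its distance from (0, 0) is √10:
[m·(5) − (5)]² = 10(m² + 1)
3m² − 10m + 3 = 0, so m = 3 or m = 1/3.
With m = 3: 3x − y = −10. With m = 1/3: x − 3y = 10.

3x − y = −10 and x − 3y = 10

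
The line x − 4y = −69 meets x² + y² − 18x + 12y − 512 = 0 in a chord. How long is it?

2√17

From the line, y = (69 + x)/4. Substituting:
17x² − 102x − 119 = 0  ⟹  x² − 6x − 7 = 0
x = 7 or x = −1, giving (7, 19) and (−1, 17).
Chord length = distance between (7, 19) and (−1, 17) = √68 = 2√17.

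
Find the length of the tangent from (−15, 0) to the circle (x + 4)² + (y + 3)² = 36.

√94

The centre is (−4, −3) and r = 6. The square of the distance from P to the centre is 121 + 9 = 130.
The tangent meets the radius at right angles, so tangent² = |PO|² − r² = 130 − 36 = 94.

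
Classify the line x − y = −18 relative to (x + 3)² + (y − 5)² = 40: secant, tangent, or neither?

neither

Centre (−3, 5), r² = 40. Distance² from centre to line = (10)²/2 = 50.
Since d² > r², the line lies outside the circle.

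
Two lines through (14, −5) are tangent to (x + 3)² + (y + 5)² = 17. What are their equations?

Let a tangent through (14, −5) have slope m. Its distance from (−3, −5) must equal √17:
(−17m − (0))² = 17(m² + 1)
16m² − 1 = 0, so m = 1/4 or m = −1/4.
Through (14, −5) these give x − 4y = 34 and x + 4y = −6.

x − 4y = 34 and x + 4y = −6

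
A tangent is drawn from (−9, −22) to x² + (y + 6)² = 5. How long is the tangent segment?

2√83

The centre is (0, −6) and r = √5. The square of the distance from P to the centre is 81 + 256 = 337.
The tangent meets the radius at right angles, so tangent² = |PO|² − r² = 337 − 5 = 332.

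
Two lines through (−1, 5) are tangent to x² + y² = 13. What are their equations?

Write the tangent as mx − y + (5 − m·(−1)) = 0 and set its distance from the centre to √13:
[m·(1) − (−5)]² = 13(m² + 1)
6m² − 5m − 6 = 0, so m = 3/2 or m = −2/3.
With m = 3/2: 3x − 2y = −13. With m = −2/3: 2x + 3y = 13.

3x − 2y = −13 and 2x + 3y = 13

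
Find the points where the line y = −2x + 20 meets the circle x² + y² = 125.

From the line, y = −2x + 20. Substituting:
5x² − 80x + 275 = 0  ⟹  x² − 16x + 55 = 0
x = 11 or x = 5, giving (11, −2) and (5, 10).

(5, 10) and (11, −2)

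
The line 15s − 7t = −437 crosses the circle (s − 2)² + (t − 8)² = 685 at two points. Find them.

(−24, 11) and (−17, 26)

From the line, t = (437 + 15s)/7. Substituting:
274s² + 11234s + 111792 = 0  ⟹  s² + 41s + 408 = 0
s = −17 or s = −24, giving (−17, 26) and (−24, 11).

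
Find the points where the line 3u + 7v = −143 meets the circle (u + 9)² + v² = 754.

From the line, v = (−143 − 3u)/7. Substituting:
58u² + 1740u − 12528 = 0  ⟹  u² + 30u − 216 = 0
u = 6 or u = −36, giving (6, −23) and (−36, −5).

(−36, −5) and (6, −23)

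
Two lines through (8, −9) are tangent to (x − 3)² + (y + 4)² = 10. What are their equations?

Write the tangent as mx − y + (−9 − m·(8)) = 0 and set its distance from the centre to √10:
(−5m − (5))² = 10(m² + 1)
3m² + 10m + 3 = 0, so m = −1/3 or m = −3.
Through (8, −9) these give x + 3y = −19 and 3x + y = 15.

x + 3y = −19 and 3x + y = 15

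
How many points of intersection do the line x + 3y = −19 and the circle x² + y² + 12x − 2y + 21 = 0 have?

0

Substituting the line into the circle gives 10x² + 152x + 664 = 0.
Discriminant = (152)² − 4·10·(664) = −3456 < 0.
No real roots: the line does not meet the circle.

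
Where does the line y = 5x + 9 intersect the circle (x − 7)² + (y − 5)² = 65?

Substitute y = 5x + 9:
26x² + 26x = 0  ⟹  x² + x = 0
x = 0 or x = −1, giving (0, 9) and (−1, 4).

(−1, 4) and (0, 9)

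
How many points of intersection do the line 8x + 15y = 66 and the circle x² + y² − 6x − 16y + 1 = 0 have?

d² = (8·3 + 15·8 − (66))²/289 = 6084/289; r² = 72.
Since d² < r², the line cuts the circle twice.

2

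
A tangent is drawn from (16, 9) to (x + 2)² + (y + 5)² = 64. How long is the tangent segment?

2√114

The centre is (−2, −5) and r = 8. The square of the distance from P to the centre is 324 + 196 = 520.
Power of the point: PT² = |PO|² − r² = 456, so PT = 2√114.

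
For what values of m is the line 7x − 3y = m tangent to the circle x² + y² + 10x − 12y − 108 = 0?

m = −53 ± 13√58

Tangency holds when the distance from the centre (−5, 6) to the line equals the radius 13:
|7·(−5) − 3·6 − m| / √58 = 13
|m − (−53)| = 13√58.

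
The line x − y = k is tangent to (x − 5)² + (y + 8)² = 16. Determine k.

The line touches the circle iff its distance from (5, −8) is 4:
|1·5 − 1·(−8) − k| / √2 = 4
|k − (13)| = 4√2.

k = 13 ± 4√2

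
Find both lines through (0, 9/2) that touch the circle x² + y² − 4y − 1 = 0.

A line y − (9/2) = m(x − (0)) is tangent when its distance from (0, 2) is √5:
(0m − (−5/2))² = 5(m² + 1)
4m² − 1 = 0, so m = 1/2 or m = −1/2.
Through (0, 9/2) these give x − 2y = −9 and x + 2y = 9.

x − 2y = −9 and x + 2y = 9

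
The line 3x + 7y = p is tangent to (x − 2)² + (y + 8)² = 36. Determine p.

p = −50 ± 6√58

Tangency holds when the distance from the centre (2, −8) to the line equals the radius 6:
|3·2 + 7·(−8) − p| / √58 = 6
|p − (−50)| = 6√58.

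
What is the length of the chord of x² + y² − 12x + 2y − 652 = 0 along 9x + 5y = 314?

√106

Centre (6, −1), r² = 689. Perpendicular distance d from centre to line = |−265| / √106 = 265/√106.
Chord = 2√(r² − d²) = 2·√(53/2) = √106.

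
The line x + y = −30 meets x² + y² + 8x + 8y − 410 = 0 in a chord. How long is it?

20√2

Substitute y = −x − 30:
2x² + 60x + 250 = 0  ⟹  x² + 30x + 125 = 0
x = −5 or x = −25, giving (−5, −25) and (−25, −5).
|(−5, −25) − (−25, −5)| = √((20)² + (−20)²) = 20√2.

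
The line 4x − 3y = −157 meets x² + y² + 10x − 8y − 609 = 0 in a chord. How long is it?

From the line, y = (157 + 4x)/3. Substituting:
25x² + 1250x + 15400 = 0  ⟹  x² + 50x + 616 = 0
x = −22 or x = −28, giving (−22, 23) and (−28, 15).
Chord length = distance between (−22, 23) and (−28, 15) = √100 = 10.

10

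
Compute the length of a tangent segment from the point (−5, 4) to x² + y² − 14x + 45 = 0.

The centre is (7, 0) and r = 2. The square of the distance from P to the centre is 144 + 16 = 160.
The tangent meets the radius at right angles, so tangent² = |PO|² − r² = 160 − 4 = 156.

2√39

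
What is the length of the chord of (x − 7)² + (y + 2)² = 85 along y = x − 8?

13√2

Centre (7, −2), r² = 85. Perpendicular distance d from centre to line = |1| / √2 = 1/√2.
Chord = 2√(r² − d²) = 2·√(169/2) = 13√2.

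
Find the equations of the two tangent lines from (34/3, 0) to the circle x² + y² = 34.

Let a tangent through (34/3, 0) have slope m. Its distance from (0, 0) must equal √34:
[m·(−34/3) − (0)]² = 34(m² + 1)
25m² − 9 = 0, so m = −3/5 or m = 3/5.
Through (34/3, 0) these give 3x + 5y = 34 and 3x − 5y = 34.

3x + 5y = 34 and 3x − 5y = 34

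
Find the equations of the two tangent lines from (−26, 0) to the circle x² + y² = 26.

A line y − (0) = m(x − (−26)) is tangent when its distance from (0, 0) is √26:
[m·(26) − (0)]² = 26(m² + 1)
25m² − 1 = 0, so m = 1/5 or m = −1/5.
With m = 1/5: x − 5y = −26. With m = −1/5: x + 5y = −26.

x − 5y = −26 and x + 5y = −26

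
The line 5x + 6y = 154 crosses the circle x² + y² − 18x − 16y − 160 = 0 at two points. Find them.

From the line, y = (154 − 5x)/6. Substituting:
61x² − 1708x + 3172 = 0  ⟹  x² − 28x + 52 = 0
x = 26 or x = 2, giving (26, 4) and (2, 24).

(2, 24) and (26, 4)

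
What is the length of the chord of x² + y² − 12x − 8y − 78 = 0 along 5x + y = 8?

The distance from (6, 4) to the line is 26/√26, and r² = 130.
Chord = 2√(r² − d²) = 2·√(104) = 4√26.

4√26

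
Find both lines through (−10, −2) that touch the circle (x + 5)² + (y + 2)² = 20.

A line y − (−2) = m(x − (−10)) is tangent when its distance from (−5, −2) is 2√5:
[m·(5) − (0)]² = 20(m² + 1)
m² − 4 = 0, so m = −2 or m = 2.
With m = −2: 2x + y = −22. With m = 2: 2x − y = −18.

2x + y = −22 and 2x − y = −18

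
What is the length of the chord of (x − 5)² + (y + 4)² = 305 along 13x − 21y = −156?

Centre (5, −4), r² = 305. Perpendicular distance d from centre to line = |305| / √610 = 305/√610.
Half the chord is √(r² − d²) = √(305/2), so the full chord is √610.

√610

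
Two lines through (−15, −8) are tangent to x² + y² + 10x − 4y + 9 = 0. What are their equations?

Let a tangent through (−15, −8) have slope m. Its distance from (−5, 2) must equal 2√5:
(10m − (10))² = 20(m² + 1)
2m² − 5m + 2 = 0, so m = 1/2 or m = 2.
With m = 1/2: x − 2y = 1. With m = 2: 2x − y = −22.

x − 2y = 1 and 2x − y = −22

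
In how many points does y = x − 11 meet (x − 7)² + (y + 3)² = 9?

2

Centre (7, −3), r² = 9. Distance² from centre to line = (−1)²/2 = 1/2.
Since d² < r², the line cuts the circle twice.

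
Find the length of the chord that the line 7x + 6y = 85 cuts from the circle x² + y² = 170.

2√85

Centre (0, 0), r² = 170. Perpendicular distance d from centre to line = |−85| / √85 = 85/√85.
Chord = 2√(r² − d²) = 2·√(85) = 2√85.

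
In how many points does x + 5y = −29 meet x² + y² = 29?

Centre (0, 0), r² = 29. Distance² from centre to line = (29)²/26 = 841/26.
Since d² > r², the line lies outside the circle.

0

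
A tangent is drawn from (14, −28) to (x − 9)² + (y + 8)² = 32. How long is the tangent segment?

With centre O = (9, −8), |OP|² = 425 and r² = 32.
By the tangent–radius right angle, tangent length = √(|PO|² − r²) = √393.

√393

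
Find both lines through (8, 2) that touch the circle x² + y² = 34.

3x + 5y = 34 and 5x − 3y = 34

Write the tangent as mx − y + (2 − m·(8)) = 0 and set its distance from the centre to √34:
[m·(−8) − (−2)]² = 34(m² + 1)
15m² − 16m − 15 = 0, so m = −3/5 or m = 5/3.
Through (8, 2) these give 3x + 5y = 34 and 5x − 3y = 34.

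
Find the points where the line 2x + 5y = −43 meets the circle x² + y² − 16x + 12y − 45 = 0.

(−4, −7) and (16, −15)

Express y = (−43 − 2x)/5 and substitute into the circle:
29x² − 348x − 1856 = 0  ⟹  x² − 12x − 64 = 0
x = 16 or x = −4, giving (16, −15) and (−4, −7).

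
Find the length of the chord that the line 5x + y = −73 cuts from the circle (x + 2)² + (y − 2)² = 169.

√26

Express y = −5x − 73 and substitute into the circle:
26x² + 754x + 5460 = 0  ⟹  x² + 29x + 210 = 0
x = −14 or x = −15, giving (−14, −3) and (−15, 2).
|(−14, −3) − (−15, 2)| = √((1)² + (−5)²) = √26.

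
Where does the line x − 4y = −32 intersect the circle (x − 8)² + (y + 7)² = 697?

From the line, y = (32 + x)/4. Substituting:
17x² − 136x − 6528 = 0  ⟹  x² − 8x − 384 = 0
x = 24 or x = −16, giving (24, 14) and (−16, 4).

(−16, 4) and (24, 14)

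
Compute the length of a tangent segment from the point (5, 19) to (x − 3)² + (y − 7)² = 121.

The centre is (3, 7) and r = 11. The square of the distance from P to the centre is 4 + 144 = 148.
By the tangent–radius right angle, tangent length = √(|PO|² − r²) = √27 = 3√3.

3√3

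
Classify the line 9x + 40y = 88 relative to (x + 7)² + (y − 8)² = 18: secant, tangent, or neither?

secant

d² = (9·(−7) + 40·8 − (88))²/1681 = 28561/1681; r² = 18.
Since d² < r², the line cuts the circle twice.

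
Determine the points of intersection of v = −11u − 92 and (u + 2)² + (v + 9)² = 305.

Express v = −11u − 92 and substitute into the circle:
122u² + 1830u + 6588 = 0  ⟹  u² + 15u + 54 = 0
u = −6 or u = −9, giving (−6, −26) and (−9, 7).

(−9, 7) and (−6, −26)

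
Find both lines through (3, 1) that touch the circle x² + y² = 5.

Let a tangent through (3, 1) have slope m. Its distance from (0, 0) must equal √5:
(−3m − (−1))² = 5(m² + 1)
2m² − 3m − 2 = 0, so m = 2 or m = −1/2.
With m = 2: 2x − y = 5. With m = −1/2: x + 2y = 5.

2x − y = 5 and x + 2y = 5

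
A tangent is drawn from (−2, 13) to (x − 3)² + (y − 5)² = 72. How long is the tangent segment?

With centre O = (3, 5), |OP|² = 89 and r² = 72.
Power of the point: PT² = |PO|² − r² = 17, so PT = √17.

√17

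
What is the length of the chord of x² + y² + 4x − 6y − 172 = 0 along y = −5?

22

Centre (−2, 3), r² = 185. Perpendicular distance d from centre to line = |8| / √1 = 8.
Chord = 2√(r² − d²) = 2·√(121) = 22.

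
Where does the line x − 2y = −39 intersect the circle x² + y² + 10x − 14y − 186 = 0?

(−21, 9) and (3, 21)

From the line, y = (39 + x)/2. Substituting:
5x² + 90x − 315 = 0  ⟹  x² + 18x − 63 = 0
x = 3 or x = −21, giving (3, 21) and (−21, 9).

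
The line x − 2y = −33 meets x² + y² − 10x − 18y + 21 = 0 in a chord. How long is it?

The distance from (5, 9) to the line is 20/√5, and r² = 85.
Chord = 2√(r² − d²) = 2·√(5) = 2√5.

2√5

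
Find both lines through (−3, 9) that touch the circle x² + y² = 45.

2x − y = −15 and x + 2y = 15

A line y − (9) = m(x − (−3)) is tangent when its distance from (0, 0) is 3√5:
[m·(3) − (−9)]² = 45(m² + 1)
2m² − 3m − 2 = 0, so m = 2 or m = −1/2.
With m = 2: 2x − y = −15. With m = −1/2: x + 2y = 15.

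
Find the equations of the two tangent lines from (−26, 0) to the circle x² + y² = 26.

Write the tangent as mx − y + (0 − m·(−26)) = 0 and set its distance from the centre to √26:
[m·(26) − (0)]² = 26(m² + 1)
25m² − 1 = 0, so m = −1/5 or m = 1/5.
Through (−26, 0) these give x + 5y = −26 and x − 5y = −26.

x + 5y = −26 and x − 5y = −26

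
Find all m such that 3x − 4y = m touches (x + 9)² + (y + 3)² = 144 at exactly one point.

Tangency holds when the distance from the centre (−9, −3) to the line equals the radius 12:
|3·(−9) − 4·(−3) − m| / √25 = 12
|m − (−15)| = 12·5, so m = 45 or m = −75.

m = −75 or m = 45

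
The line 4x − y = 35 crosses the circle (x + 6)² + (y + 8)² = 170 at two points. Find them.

(5, −15) and (7, −7)

Express y = 4x − 35 and substitute into the circle:
17x² − 204x + 595 = 0  ⟹  x² − 12x + 35 = 0
x = 7 or x = 5, giving (7, −7) and (5, −15).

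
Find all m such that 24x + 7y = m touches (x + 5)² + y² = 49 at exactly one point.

m = −295 or m = 55

Tangency holds when the distance from the centre (−5, 0) to the line equals the radius 7:
|24·(−5) + 7·0 − m| / √625 = 7
|m − (−120)| = 7·25, so m = 55 or m = −295.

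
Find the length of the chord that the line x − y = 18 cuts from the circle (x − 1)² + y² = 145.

The distance from (1, 0) to the line is 17/√2, and r² = 145.
Chord = 2√(r² − d²) = 2·√(1/2) = √2.

√2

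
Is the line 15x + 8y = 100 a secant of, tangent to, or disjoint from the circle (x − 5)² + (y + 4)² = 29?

d² = (15·5 + 8·(−4) − (100))²/289 = 3249/289; r² = 29.
Since d² < r², the line cuts the circle twice.

secant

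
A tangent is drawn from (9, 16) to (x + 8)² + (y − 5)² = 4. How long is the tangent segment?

√406

The centre is (−8, 5) and r = 2. The square of the distance from P to the centre is 289 + 121 = 410.
By the tangent–radius right angle, tangent length = √(|PO|² − r²) = √406.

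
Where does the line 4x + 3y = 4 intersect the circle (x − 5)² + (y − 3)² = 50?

(−2, 4) and (4, −4)

Substitute y = (4 − 4x)/3:
25x² − 50x − 200 = 0  ⟹  x² − 2x − 8 = 0
x = 4 or x = −2, giving (4, −4) and (−2, 4).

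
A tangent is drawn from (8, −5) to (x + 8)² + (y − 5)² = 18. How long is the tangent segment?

With centre O = (−8, 5), |OP|² = 356 and r² = 18.
By the tangent–radius right angle, tangent length = √(|PO|² − r²) = √338 = 13√2.

13√2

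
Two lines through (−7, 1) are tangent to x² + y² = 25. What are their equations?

Write the tangent as mx − y + (1 − m·(−7)) = 0 and set its distance from the centre to 5:
[m·(7) − (−1)]² = 25(m² + 1)
12m² + 7m − 12 = 0, so m = −4/3 or m = 3/4.
With m = −4/3: 4x + 3y = −25. With m = 3/4: 3x − 4y = −25.

4x + 3y = −25 and 3x − 4y = −25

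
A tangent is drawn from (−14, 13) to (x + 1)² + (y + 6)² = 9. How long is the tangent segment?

With centre O = (−1, −6), |OP|² = 530 and r² = 9.
The tangent meets the radius at right angles, so tangent² = |PO|² − r² = 530 − 9 = 521.

√521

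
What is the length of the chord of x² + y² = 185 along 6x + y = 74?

2√37

Substitute y = −6x + 74:
37x² − 888x + 5291 = 0  ⟹  x² − 24x + 143 = 0
x = 13 or x = 11, giving (13, −4) and (11, 8).
|(13, −4) − (11, 8)| = √((2)² + (−12)²) = 2√37.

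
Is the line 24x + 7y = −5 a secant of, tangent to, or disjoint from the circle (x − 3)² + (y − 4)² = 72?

d² = (24·3 + 7·4 − (−5))²/625 = 441/25; r² = 72.
Since d² < r², the line cuts the circle twice.

secant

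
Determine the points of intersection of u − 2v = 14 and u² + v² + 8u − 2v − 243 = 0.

(−12, −13) and (12, −1)

From the line, v = (−14 + u)/2. Substituting:
5u² − 720 = 0  ⟹  u² − 144 = 0
u = 12 or u = −12, giving (12, −1) and (−12, −13).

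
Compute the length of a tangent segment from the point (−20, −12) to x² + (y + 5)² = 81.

4√23

The centre is (0, −5) and r = 9. The square of the distance from P to the centre is 400 + 49 = 449.
Power of the point: PT² = |PO|² − r² = 368, so PT = 4√23.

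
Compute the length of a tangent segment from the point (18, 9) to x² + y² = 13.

With centre O = (0, 0), |OP|² = 405 and r² = 13.
The tangent meets the radius at right angles, so tangent² = |PO|² − r² = 405 − 13 = 392.

14√2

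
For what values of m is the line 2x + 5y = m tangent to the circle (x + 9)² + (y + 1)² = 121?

m = −23 ± 11√29

The line touches the circle iff its distance from (−9, −1) is 11:
|2·(−9) + 5·(−1) − m| / √29 = 11
|m − (−23)| = 11√29.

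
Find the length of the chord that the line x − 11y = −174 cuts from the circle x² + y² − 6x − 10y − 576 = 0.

Express y = (174 + x)/11 and substitute into the circle:
122x² − 488x − 58560 = 0  ⟹  x² − 4x − 480 = 0
x = 24 or x = −20, giving (24, 18) and (−20, 14).
|(24, 18) − (−20, 14)| = √((44)² + (4)²) = 4√122.

4√122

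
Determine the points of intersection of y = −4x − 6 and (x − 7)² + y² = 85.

(−2, 2) and (0, −6)

From the line, y = −4x − 6. Substituting:
17x² + 34x = 0  ⟹  x² + 2x = 0
x = 0 or x = −2, giving (0, −6) and (−2, 2).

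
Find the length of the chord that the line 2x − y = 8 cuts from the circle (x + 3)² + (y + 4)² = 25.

From the line, y = 2x − 8. Substituting:
5x² − 10x = 0  ⟹  x² − 2x = 0
x = 2 or x = 0, giving (2, −4) and (0, −8).
|(2, −4) − (0, −8)| = √((2)² + (4)²) = 2√5.

2√5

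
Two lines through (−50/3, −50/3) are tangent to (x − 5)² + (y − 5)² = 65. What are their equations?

7x − 4y = −50 and 4x − 7y = 50

A line y − (−50/3) = m(x − (−50/3)) is tangent when its distance from (5, 5) is √65:
[m·(65/3) − (65/3)]² = 65(m² + 1)
28m² − 65m + 28 = 0, so m = 7/4 or m = 4/7.
Through (−50/3, −50/3) these give 7x − 4y = −50 and 4x − 7y = 50.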